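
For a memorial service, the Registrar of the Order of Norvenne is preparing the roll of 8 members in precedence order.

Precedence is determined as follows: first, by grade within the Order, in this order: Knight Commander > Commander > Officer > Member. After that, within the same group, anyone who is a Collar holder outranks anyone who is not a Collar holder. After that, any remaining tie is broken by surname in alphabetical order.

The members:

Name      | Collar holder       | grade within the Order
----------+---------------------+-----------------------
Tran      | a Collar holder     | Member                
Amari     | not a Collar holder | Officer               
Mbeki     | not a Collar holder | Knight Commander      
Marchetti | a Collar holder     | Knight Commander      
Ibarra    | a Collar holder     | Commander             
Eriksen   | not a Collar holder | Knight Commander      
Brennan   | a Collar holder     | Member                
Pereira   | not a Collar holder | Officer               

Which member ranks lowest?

Tran

By grade within the Order: Marchetti, Eriksen and Mbeki (Knight Commander); then Ibarra (Commander); then Amari and Pereira (Officer); then Brennan and Tran (Member).
Among Marchetti, Eriksen and Mbeki, a Collar holder before not a Collar holder: Marchetti (a Collar holder) before Eriksen and Mbeki (not a Collar holder).
Among Eriksen and Mbeki, alphabetically by surname: Eriksen before Mbeki.
Amari and Pereira are each not a Collar holder, so the next rule applies.
Among Amari and Pereira, alphabetically by surname: Amari before Pereira.
Brennan and Tran are each a Collar holder, so the next rule applies.
Among Brennan and Tran, alphabetically by surname: Brennan before Tran.
Order: Marchetti, Eriksen, Mbeki, Ibarra, Amari, Pereira, Brennan, Tran.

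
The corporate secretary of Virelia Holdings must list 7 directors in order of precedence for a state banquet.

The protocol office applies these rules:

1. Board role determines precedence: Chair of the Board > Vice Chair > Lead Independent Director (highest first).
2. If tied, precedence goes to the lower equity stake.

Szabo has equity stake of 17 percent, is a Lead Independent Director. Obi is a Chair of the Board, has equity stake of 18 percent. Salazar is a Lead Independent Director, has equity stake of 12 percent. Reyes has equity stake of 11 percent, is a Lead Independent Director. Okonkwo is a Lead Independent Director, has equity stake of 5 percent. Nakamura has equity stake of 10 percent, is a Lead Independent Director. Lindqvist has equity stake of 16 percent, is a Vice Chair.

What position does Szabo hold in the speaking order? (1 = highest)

7

By board role: Obi (Chair of the Board); then Lindqvist (Vice Chair); then Okonkwo, Nakamura, Reyes, Salazar and Szabo (Lead Independent Director).
Among Okonkwo, Nakamura, Reyes, Salazar and Szabo, by equity stake (lower first): Okonkwo (5 percent) before Nakamura (10 percent) before Reyes (11 percent) before Salazar (12 percent) before Szabo (17 percent).
Order: Obi, Lindqvist, Okonkwo, Nakamura, Reyes, Salazar, Szabo. So position 7.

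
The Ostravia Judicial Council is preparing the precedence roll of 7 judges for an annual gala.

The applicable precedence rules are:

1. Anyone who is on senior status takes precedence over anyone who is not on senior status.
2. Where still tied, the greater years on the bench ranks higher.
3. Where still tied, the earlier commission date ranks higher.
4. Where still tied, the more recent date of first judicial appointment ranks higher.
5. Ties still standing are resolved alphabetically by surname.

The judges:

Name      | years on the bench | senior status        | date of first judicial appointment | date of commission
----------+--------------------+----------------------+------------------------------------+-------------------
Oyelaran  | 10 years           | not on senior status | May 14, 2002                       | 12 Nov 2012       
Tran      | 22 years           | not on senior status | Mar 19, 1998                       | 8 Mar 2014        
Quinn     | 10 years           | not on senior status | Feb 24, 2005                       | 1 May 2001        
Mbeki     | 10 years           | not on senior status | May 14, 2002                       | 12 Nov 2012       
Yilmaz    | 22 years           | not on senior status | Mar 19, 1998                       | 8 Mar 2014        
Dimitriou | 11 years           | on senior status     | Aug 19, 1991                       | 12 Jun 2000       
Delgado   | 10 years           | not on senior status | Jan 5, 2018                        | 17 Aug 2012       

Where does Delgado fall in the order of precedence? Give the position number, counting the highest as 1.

5

By the first rule: Dimitriou (on senior status); then Tran, Yilmaz, Quinn, Delgado, Mbeki and Oyelaran (each not on senior status).
Among Tran, Yilmaz, Quinn, Delgado, Mbeki and Oyelaran, by years on the bench (higher first): Tran and Yilmaz (22 years) before Quinn, Delgado, Mbeki and Oyelaran (10 years).
Tran and Yilmaz both have date of commission 8 Mar 2014, so the next rule applies.
Tran and Yilmaz both have date of first judicial appointment Mar 19, 1998, so the next rule applies.
Among Tran and Yilmaz, alphabetically by surname: Tran before Yilmaz.
Among Quinn, Delgado, Mbeki and Oyelaran, by date of commission (earlier first): Quinn (1 May 2001) before Delgado (17 Aug 2012) before Mbeki and Oyelaran (12 Nov 2012).
Mbeki and Oyelaran both have date of first judicial appointment May 14, 2002, so the next rule applies.
Among Mbeki and Oyelaran, alphabetically by surname: Mbeki before Oyelaran.
Order: Dimitriou, Tran, Yilmaz, Quinn, Delgado, Mbeki, Oyelaran. So position 5.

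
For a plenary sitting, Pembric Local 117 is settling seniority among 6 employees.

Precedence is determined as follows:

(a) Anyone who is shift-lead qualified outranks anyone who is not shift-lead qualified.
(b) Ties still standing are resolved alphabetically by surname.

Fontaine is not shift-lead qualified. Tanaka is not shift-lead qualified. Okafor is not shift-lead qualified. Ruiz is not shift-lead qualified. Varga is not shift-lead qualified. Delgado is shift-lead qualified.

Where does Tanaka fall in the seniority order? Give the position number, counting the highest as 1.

5

By the first rule: Delgado (shift-lead qualified); then Fontaine, Okafor, Ruiz, Tanaka and Varga (each not shift-lead qualified).
Among Fontaine, Okafor, Ruiz, Tanaka and Varga, alphabetically by surname: Fontaine before Okafor before Ruiz before Tanaka before Varga.
Order: Delgado, Fontaine, Okafor, Ruiz, Tanaka, Varga. So position 5.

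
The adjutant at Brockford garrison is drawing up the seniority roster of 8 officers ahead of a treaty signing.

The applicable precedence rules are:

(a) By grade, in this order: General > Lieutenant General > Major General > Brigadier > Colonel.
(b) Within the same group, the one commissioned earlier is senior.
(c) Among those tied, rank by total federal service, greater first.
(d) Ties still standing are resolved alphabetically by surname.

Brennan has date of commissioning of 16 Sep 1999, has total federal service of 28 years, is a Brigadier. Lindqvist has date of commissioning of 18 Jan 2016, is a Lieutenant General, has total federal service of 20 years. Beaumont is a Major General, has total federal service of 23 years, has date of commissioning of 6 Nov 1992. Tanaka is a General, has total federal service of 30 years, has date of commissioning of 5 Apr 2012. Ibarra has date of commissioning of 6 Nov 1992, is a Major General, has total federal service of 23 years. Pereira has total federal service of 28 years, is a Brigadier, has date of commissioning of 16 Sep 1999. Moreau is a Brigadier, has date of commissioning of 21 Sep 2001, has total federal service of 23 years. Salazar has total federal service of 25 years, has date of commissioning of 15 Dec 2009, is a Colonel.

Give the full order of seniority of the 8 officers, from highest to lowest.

By grade: Tanaka (General); then Lindqvist (Lieutenant General); then Beaumont and Ibarra (Major General); then Brennan, Pereira and Moreau (Brigadier); then Salazar (Colonel).
Beaumont and Ibarra both have date of commissioning 6 Nov 1992, so the next rule applies.
Beaumont and Ibarra both have total federal service 23 years, so the next rule applies.
Among Beaumont and Ibarra, alphabetically by surname: Beaumont before Ibarra.
Among Brennan, Pereira and Moreau, by date of commissioning (earlier first): Brennan and Pereira (16 Sep 1999) before Moreau (21 Sep 2001).
Brennan and Pereira both have total federal service 28 years, so the next rule applies.
Among Brennan and Pereira, alphabetically by surname: Brennan before Pereira.
Full order: Tanaka, Lindqvist, Beaumont, Ibarra, Brennan, Pereira, Moreau, Salazar.

Tanaka, Lindqvist, Beaumont, Ibarra, Brennan, Pereira, Moreau, Salazar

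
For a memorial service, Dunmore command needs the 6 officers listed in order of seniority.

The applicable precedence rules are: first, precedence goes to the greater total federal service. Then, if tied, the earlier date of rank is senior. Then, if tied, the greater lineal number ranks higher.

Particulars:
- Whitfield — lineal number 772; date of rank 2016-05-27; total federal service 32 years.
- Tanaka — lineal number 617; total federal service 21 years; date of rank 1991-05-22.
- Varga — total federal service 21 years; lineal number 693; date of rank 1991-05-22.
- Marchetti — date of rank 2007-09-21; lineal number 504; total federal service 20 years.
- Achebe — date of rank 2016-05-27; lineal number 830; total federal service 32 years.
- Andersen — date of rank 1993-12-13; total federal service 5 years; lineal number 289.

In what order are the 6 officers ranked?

Achebe, Whitfield, Varga, Tanaka, Marchetti, Andersen

By total federal service (higher first): Achebe and Whitfield (both 32 years); then Varga and Tanaka (both 21 years); then Marchetti (20 years); then Andersen (5 years).
Achebe and Whitfield both have date of rank 2016-05-27, so the next rule applies.
Among Achebe and Whitfield, by lineal number (higher first): Achebe (830) before Whitfield (772).
Varga and Tanaka both have date of rank 1991-05-22, so the next rule applies.
Among Varga and Tanaka, by lineal number (higher first): Varga (693) before Tanaka (617).
Full order: Achebe, Whitfield, Varga, Tanaka, Marchetti, Andersen.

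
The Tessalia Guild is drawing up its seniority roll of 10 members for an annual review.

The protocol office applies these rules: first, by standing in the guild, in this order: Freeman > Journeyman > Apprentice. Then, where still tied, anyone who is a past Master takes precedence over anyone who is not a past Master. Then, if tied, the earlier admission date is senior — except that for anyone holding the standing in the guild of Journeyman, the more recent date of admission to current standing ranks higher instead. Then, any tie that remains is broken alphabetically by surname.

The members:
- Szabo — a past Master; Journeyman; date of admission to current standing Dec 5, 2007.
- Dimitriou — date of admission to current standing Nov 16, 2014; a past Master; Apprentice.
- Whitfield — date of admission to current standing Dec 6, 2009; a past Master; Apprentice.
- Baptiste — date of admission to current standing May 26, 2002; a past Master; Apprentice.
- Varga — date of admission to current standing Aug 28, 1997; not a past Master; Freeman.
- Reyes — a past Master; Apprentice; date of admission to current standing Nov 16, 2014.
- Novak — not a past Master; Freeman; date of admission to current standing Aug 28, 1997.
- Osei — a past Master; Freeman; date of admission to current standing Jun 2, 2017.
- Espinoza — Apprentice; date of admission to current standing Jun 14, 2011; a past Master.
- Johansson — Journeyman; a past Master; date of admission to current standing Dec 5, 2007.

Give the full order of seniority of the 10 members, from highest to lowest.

Osei, Novak, Varga, Johansson, Szabo, Baptiste, Whitfield, Espinoza, Dimitriou, Reyes

By standing in the guild: Osei, Novak and Varga (Freeman); then Johansson and Szabo (Journeyman); then Baptiste, Whitfield, Espinoza, Dimitriou and Reyes (Apprentice).
Among Osei, Novak and Varga, a past Master before not a past Master: Osei (a past Master) before Novak and Varga (not a past Master).
Novak and Varga both have date of admission to current standing Aug 28, 1997, so the next rule applies.
Among Novak and Varga, alphabetically by surname: Novak before Varga.
Johansson and Szabo are each a past Master, so the next rule applies.
Johansson and Szabo both have date of admission to current standing Dec 5, 2007, so the next rule applies.
Among Johansson and Szabo, alphabetically by surname: Johansson before Szabo.
Baptiste, Whitfield, Espinoza, Dimitriou and Reyes are each a past Master, so the next rule applies.
Among Baptiste, Whitfield, Espinoza, Dimitriou and Reyes, by date of admission to current standing (earlier first): Baptiste (May 26, 2002) before Whitfield (Dec 6, 2009) before Espinoza (Jun 14, 2011) before Dimitriou and Reyes (Nov 16, 2014).
Among Dimitriou and Reyes, alphabetically by surname: Dimitriou before Reyes.
Full order: Osei, Novak, Varga, Johansson, Szabo, Baptiste, Whitfield, Espinoza, Dimitriou, Reyes.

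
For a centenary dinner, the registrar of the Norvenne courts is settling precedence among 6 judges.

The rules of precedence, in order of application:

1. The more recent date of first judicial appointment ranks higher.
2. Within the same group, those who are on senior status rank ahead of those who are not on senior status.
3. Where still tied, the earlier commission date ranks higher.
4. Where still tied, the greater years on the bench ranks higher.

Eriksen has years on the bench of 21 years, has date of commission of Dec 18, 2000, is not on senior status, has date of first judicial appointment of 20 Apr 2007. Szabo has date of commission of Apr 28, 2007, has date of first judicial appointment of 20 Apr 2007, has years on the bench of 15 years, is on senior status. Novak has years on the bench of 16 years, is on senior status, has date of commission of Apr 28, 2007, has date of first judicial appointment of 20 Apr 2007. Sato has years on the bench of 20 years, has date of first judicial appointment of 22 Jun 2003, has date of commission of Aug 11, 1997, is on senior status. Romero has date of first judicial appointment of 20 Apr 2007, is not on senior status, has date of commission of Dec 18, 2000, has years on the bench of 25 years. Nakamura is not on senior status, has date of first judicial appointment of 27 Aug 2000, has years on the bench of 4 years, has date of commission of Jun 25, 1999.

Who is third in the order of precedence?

By date of first judicial appointment (later first): Novak, Szabo, Romero and Eriksen (each 20 Apr 2007); then Sato (22 Jun 2003); then Nakamura (27 Aug 2000).
Among Novak, Szabo, Romero and Eriksen, on senior status before not on senior status: Novak and Szabo (on senior status) before Romero and Eriksen (not on senior status).
Novak and Szabo both have date of commission Apr 28, 2007, so the next rule applies.
Among Novak and Szabo, by years on the bench (higher first): Novak (16 years) before Szabo (15 years).
Romero and Eriksen both have date of commission Dec 18, 2000, so the next rule applies.
Among Romero and Eriksen, by years on the bench (higher first): Romero (25 years) before Eriksen (21 years).
Order: Novak, Szabo, Romero, Eriksen, Sato, Nakamura.

Romero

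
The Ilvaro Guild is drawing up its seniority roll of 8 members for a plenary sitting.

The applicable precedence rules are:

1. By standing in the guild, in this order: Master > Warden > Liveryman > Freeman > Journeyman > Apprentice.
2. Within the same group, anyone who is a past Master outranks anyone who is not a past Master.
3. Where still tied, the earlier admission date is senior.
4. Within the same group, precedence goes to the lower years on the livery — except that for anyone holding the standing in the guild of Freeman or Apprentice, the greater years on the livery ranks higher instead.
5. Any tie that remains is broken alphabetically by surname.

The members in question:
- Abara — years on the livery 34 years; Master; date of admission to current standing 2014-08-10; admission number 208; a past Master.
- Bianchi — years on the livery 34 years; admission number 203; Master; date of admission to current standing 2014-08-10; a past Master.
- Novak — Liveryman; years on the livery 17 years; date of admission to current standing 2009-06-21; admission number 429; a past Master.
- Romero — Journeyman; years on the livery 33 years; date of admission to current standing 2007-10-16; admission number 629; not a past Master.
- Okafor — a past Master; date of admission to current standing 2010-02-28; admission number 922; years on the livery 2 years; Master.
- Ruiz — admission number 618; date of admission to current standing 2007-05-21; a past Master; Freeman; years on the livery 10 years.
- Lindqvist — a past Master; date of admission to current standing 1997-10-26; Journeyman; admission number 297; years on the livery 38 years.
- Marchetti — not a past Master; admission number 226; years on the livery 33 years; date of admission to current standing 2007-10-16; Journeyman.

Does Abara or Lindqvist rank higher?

Abara

By standing in the guild: Okafor, Abara and Bianchi (Master); then Novak (Liveryman); then Ruiz (Freeman); then Lindqvist, Marchetti and Romero (Journeyman).
Okafor, Abara and Bianchi are each a past Master, so the next rule applies.
Among Okafor, Abara and Bianchi, by date of admission to current standing (earlier first): Okafor (2010-02-28) before Abara and Bianchi (2014-08-10).
Abara and Bianchi both have years on the livery 34 years, so the next rule applies.
Among Abara and Bianchi, alphabetically by surname: Abara before Bianchi.
Among Lindqvist, Marchetti and Romero, a past Master before not a past Master: Lindqvist (a past Master) before Marchetti and Romero (not a past Master).
Marchetti and Romero both have date of admission to current standing 2007-10-16, so the next rule applies.
Marchetti and Romero both have years on the livery 33 years, so the next rule applies.
Among Marchetti and Romero, alphabetically by surname: Marchetti before Romero.
So Abara takes precedence.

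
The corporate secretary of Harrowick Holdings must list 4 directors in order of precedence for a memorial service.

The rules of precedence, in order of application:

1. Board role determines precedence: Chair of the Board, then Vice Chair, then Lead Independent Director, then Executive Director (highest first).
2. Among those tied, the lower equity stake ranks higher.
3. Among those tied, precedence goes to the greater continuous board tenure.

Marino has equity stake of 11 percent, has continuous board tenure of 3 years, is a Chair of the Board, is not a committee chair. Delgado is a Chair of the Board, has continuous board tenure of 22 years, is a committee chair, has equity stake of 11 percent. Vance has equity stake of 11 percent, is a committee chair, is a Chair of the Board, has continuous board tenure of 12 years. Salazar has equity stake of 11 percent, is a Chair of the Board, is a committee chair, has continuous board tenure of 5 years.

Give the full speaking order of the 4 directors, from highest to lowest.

By board role: Delgado, Vance, Salazar and Marino (Chair of the Board).
Delgado, Vance, Salazar and Marino all have equity stake 11 percent, so the next rule applies.
Among Delgado, Vance, Salazar and Marino, by continuous board tenure (higher first): Delgado (22 years) before Vance (12 years) before Salazar (5 years) before Marino (3 years).
Full order: Delgado, Vance, Salazar, Marino.

Delgado, Vance, Salazar, Marino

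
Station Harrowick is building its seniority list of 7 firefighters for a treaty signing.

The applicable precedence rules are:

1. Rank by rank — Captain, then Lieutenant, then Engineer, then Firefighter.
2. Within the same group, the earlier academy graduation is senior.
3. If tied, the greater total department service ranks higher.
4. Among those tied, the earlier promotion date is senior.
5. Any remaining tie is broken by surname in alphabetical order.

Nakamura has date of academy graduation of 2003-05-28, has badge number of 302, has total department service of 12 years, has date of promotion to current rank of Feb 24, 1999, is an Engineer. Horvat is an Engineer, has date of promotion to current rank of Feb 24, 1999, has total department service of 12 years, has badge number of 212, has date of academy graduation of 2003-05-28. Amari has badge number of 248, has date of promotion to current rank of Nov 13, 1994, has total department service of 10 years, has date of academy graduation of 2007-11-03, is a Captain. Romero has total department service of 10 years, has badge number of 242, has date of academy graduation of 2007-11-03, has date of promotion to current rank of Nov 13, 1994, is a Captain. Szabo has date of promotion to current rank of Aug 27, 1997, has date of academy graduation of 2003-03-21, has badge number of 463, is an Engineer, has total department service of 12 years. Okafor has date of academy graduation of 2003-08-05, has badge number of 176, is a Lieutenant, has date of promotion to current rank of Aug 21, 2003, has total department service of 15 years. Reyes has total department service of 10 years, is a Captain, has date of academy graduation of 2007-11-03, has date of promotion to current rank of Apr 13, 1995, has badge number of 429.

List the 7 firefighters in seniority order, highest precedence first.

Amari, Romero, Reyes, Okafor, Szabo, Horvat, Nakamura

By rank: Amari, Romero and Reyes (Captain); then Okafor (Lieutenant); then Szabo, Horvat and Nakamura (Engineer).
Amari, Romero and Reyes all have date of academy graduation 2007-11-03, so the next rule applies.
Amari, Romero and Reyes all have total department service 10 years, so the next rule applies.
Among Amari, Romero and Reyes, by date of promotion to current rank (earlier first): Amari and Romero (Nov 13, 1994) before Reyes (Apr 13, 1995).
Among Amari and Romero, alphabetically by surname: Amari before Romero.
Among Szabo, Horvat and Nakamura, by date of academy graduation (earlier first): Szabo (2003-03-21) before Horvat and Nakamura (2003-05-28).
Horvat and Nakamura both have total department service 12 years, so the next rule applies.
Horvat and Nakamura both have date of promotion to current rank Feb 24, 1999, so the next rule applies.
Among Horvat and Nakamura, alphabetically by surname: Horvat before Nakamura.
Full order: Amari, Romero, Reyes, Okafor, Szabo, Horvat, Nakamura.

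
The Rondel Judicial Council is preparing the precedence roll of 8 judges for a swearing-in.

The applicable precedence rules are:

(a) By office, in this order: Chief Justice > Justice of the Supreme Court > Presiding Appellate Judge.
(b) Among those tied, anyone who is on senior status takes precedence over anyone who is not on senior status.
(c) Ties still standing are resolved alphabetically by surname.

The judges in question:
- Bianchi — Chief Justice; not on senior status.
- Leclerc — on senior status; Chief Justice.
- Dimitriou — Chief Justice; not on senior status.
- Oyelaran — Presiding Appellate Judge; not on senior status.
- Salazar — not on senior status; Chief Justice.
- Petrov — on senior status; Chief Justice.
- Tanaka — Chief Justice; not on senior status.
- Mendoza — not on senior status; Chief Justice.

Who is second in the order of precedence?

Petrov

By office: Leclerc, Petrov, Bianchi, Dimitriou, Mendoza, Salazar and Tanaka (Chief Justice); then Oyelaran (Presiding Appellate Judge).
Among Leclerc, Petrov, Bianchi, Dimitriou, Mendoza, Salazar and Tanaka, on senior status before not on senior status: Leclerc and Petrov (on senior status) before Bianchi, Dimitriou, Mendoza, Salazar and Tanaka (not on senior status).
Among Leclerc and Petrov, alphabetically by surname: Leclerc before Petrov.
Among Bianchi, Dimitriou, Mendoza, Salazar and Tanaka, alphabetically by surname: Bianchi before Dimitriou before Mendoza before Salazar before Tanaka.
Order: Leclerc, Petrov, Bianchi, Dimitriou, Mendoza, Salazar, Tanaka, Oyelaran.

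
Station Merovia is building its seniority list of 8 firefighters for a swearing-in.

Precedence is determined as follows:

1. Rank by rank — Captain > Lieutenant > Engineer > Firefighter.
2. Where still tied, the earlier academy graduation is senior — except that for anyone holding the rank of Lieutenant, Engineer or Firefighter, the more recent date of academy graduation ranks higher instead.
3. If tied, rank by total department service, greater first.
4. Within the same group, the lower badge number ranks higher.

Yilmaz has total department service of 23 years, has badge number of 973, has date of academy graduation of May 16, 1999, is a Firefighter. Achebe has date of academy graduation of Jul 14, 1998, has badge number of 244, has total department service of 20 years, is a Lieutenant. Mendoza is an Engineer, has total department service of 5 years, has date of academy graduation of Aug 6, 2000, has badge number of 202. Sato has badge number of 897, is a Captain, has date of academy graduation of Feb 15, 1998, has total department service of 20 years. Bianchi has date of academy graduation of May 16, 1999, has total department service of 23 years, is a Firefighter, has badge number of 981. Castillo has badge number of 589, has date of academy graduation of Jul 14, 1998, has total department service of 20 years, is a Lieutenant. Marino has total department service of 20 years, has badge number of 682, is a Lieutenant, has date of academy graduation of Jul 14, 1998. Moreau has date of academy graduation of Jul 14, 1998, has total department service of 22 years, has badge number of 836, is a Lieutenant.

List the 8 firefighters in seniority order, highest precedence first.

By rank: Sato (Captain); then Moreau, Achebe, Castillo and Marino (Lieutenant); then Mendoza (Engineer); then Yilmaz and Bianchi (Firefighter).
Moreau, Achebe, Castillo and Marino all have date of academy graduation Jul 14, 1998, so the next rule applies.
Among Moreau, Achebe, Castillo and Marino, by total department service (higher first): Moreau (22 years) before Achebe, Castillo and Marino (20 years).
Among Achebe, Castillo and Marino, by badge number (lower first): Achebe (244) before Castillo (589) before Marino (682).
Yilmaz and Bianchi both have date of academy graduation May 16, 1999, so the next rule applies.
Yilmaz and Bianchi both have total department service 23 years, so the next rule applies.
Among Yilmaz and Bianchi, by badge number (lower first): Yilmaz (973) before Bianchi (981).
Full order: Sato, Moreau, Achebe, Castillo, Marino, Mendoza, Yilmaz, Bianchi.

Sato, Moreau, Achebe, Castillo, Marino, Mendoza, Yilmaz, Bianchi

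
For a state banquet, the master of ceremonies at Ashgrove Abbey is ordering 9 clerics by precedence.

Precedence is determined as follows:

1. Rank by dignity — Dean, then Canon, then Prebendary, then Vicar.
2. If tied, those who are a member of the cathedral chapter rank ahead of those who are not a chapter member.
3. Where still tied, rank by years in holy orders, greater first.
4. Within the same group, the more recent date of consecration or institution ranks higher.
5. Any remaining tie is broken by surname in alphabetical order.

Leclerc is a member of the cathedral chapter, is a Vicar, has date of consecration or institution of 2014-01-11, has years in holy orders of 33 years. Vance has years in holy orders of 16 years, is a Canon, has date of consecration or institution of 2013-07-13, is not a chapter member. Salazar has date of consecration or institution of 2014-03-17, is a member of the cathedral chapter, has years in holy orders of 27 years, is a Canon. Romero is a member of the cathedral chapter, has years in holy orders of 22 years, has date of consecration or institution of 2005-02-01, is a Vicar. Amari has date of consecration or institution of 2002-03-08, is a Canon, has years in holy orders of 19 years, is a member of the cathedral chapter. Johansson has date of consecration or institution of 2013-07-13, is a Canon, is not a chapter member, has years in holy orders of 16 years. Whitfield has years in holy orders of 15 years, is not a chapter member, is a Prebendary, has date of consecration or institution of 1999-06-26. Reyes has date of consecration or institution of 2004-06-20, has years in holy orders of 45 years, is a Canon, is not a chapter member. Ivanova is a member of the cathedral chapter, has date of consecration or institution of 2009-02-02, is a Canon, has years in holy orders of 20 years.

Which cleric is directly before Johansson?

By dignity: Salazar, Ivanova, Amari, Reyes, Johansson and Vance (Canon); then Whitfield (Prebendary); then Leclerc and Romero (Vicar).
Among Salazar, Ivanova, Amari, Reyes, Johansson and Vance, a member of the cathedral chapter before not a chapter member: Salazar, Ivanova and Amari (a member of the cathedral chapter) before Reyes, Johansson and Vance (not a chapter member).
Among Salazar, Ivanova and Amari, by years in holy orders (higher first): Salazar (27 years) before Ivanova (20 years) before Amari (19 years).
Among Reyes, Johansson and Vance, by years in holy orders (higher first): Reyes (45 years) before Johansson and Vance (16 years).
Johansson and Vance both have date of consecration or institution 2013-07-13, so the next rule applies.
Among Johansson and Vance, alphabetically by surname: Johansson before Vance.
Leclerc and Romero are each a member of the cathedral chapter, so the next rule applies.
Among Leclerc and Romero, by years in holy orders (higher first): Leclerc (33 years) before Romero (22 years).
Order: Salazar, Ivanova, Amari, Reyes, Johansson, Vance, Whitfield, Leclerc, Romero.

Reyes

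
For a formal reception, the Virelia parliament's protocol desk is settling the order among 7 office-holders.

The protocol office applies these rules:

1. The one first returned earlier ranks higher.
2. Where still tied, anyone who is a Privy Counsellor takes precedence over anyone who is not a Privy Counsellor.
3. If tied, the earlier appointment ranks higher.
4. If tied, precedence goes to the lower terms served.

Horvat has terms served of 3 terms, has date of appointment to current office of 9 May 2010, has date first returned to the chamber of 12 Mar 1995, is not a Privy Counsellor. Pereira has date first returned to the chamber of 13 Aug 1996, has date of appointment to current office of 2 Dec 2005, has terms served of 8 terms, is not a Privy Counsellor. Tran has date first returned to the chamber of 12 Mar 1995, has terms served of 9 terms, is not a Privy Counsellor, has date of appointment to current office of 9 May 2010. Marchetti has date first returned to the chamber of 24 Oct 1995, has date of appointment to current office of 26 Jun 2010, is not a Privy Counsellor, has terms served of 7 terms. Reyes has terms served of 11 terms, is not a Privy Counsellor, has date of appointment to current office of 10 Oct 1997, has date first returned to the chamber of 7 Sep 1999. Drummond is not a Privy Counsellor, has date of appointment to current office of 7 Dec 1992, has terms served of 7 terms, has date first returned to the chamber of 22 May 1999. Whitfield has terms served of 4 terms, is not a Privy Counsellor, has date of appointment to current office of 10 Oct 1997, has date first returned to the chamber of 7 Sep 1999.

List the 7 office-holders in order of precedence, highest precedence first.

Horvat, Tran, Marchetti, Pereira, Drummond, Whitfield, Reyes

By date first returned to the chamber (earlier first): Horvat and Tran (both 12 Mar 1995); then Marchetti (24 Oct 1995); then Pereira (13 Aug 1996); then Drummond (22 May 1999); then Whitfield and Reyes (both 7 Sep 1999).
Horvat and Tran are each not a Privy Counsellor, so the next rule applies.
Horvat and Tran both have date of appointment to current office 9 May 2010, so the next rule applies.
Among Horvat and Tran, by terms served (lower first): Horvat (3 terms) before Tran (9 terms).
Whitfield and Reyes are each not a Privy Counsellor, so the next rule applies.
Whitfield and Reyes both have date of appointment to current office 10 Oct 1997, so the next rule applies.
Among Whitfield and Reyes, by terms served (lower first): Whitfield (4 terms) before Reyes (11 terms).
Full order: Horvat, Tran, Marchetti, Pereira, Drummond, Whitfield, Reyes.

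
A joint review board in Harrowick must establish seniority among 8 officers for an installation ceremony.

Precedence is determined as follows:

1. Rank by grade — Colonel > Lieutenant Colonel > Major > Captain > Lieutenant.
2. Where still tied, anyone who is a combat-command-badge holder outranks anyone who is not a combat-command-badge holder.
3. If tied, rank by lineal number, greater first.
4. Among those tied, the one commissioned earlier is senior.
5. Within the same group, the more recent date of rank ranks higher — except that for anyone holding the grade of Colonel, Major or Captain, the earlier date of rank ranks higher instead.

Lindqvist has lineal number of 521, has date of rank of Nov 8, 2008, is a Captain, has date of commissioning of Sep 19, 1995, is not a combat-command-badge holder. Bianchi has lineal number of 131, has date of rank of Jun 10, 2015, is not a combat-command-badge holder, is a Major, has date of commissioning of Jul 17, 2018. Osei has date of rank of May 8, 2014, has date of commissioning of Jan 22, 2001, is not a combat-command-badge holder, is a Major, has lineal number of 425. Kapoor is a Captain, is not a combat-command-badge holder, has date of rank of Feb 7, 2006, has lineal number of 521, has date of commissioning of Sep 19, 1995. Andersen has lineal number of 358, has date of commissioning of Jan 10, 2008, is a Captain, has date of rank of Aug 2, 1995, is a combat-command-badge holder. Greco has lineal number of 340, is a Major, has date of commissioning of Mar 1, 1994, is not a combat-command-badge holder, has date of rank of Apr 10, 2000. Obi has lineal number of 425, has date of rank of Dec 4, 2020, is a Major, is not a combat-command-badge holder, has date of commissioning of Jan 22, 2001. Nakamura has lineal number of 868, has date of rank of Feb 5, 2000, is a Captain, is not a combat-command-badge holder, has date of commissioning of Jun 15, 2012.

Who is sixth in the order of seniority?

Nakamura

By grade: Osei, Obi, Greco and Bianchi (Major); then Andersen, Nakamura, Kapoor and Lindqvist (Captain).
Osei, Obi, Greco and Bianchi are each not a combat-command-badge holder, so the next rule applies.
Among Osei, Obi, Greco and Bianchi, by lineal number (higher first): Osei and Obi (425) before Greco (340) before Bianchi (131).
Osei and Obi both have date of commissioning Jan 22, 2001, so the next rule applies.
Among Osei and Obi, by date of rank (earlier first) (reversed rule for this group): Osei (May 8, 2014) before Obi (Dec 4, 2020).
Among Andersen, Nakamura, Kapoor and Lindqvist, a combat-command-badge holder before not a combat-command-badge holder: Andersen (a combat-command-badge holder) before Nakamura, Kapoor and Lindqvist (not a combat-command-badge holder).
Among Nakamura, Kapoor and Lindqvist, by lineal number (higher first): Nakamura (868) before Kapoor and Lindqvist (521).
Kapoor and Lindqvist both have date of commissioning Sep 19, 1995, so the next rule applies.
Among Kapoor and Lindqvist, by date of rank (earlier first) (reversed rule for this group): Kapoor (Feb 7, 2006) before Lindqvist (Nov 8, 2008).
Order: Osei, Obi, Greco, Bianchi, Andersen, Nakamura, Kapoor, Lindqvist.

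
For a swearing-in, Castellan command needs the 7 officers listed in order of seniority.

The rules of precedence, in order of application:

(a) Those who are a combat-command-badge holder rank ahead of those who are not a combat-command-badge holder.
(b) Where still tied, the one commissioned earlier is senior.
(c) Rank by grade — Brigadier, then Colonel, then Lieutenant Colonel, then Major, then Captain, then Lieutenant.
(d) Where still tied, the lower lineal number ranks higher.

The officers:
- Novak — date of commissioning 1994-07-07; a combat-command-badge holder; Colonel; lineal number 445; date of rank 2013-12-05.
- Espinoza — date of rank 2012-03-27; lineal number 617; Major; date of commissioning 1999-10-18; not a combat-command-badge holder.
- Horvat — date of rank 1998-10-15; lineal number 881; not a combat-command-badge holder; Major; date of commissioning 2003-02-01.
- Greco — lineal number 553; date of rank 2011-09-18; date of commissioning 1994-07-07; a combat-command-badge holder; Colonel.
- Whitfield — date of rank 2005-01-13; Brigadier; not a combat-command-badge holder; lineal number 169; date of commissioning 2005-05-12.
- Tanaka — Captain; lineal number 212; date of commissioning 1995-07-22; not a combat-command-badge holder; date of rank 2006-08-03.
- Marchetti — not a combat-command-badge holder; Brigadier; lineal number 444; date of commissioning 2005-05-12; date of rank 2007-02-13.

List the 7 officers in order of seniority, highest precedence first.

By the first rule: Novak and Greco (both a combat-command-badge holder); then Tanaka, Espinoza, Horvat, Whitfield and Marchetti (each not a combat-command-badge holder).
Novak and Greco both have date of commissioning 1994-07-07, so the next rule applies.
Novak and Greco are each Colonel, so the next rule applies.
Among Novak and Greco, by lineal number (lower first): Novak (445) before Greco (553).
Among Tanaka, Espinoza, Horvat, Whitfield and Marchetti, by date of commissioning (earlier first): Tanaka (1995-07-22) before Espinoza (1999-10-18) before Horvat (2003-02-01) before Whitfield and Marchetti (2005-05-12).
Whitfield and Marchetti are each Brigadier, so the next rule applies.
Among Whitfield and Marchetti, by lineal number (lower first): Whitfield (169) before Marchetti (444).
Full order: Novak, Greco, Tanaka, Espinoza, Horvat, Whitfield, Marchetti.

Novak, Greco, Tanaka, Espinoza, Horvat, Whitfield, Marchetti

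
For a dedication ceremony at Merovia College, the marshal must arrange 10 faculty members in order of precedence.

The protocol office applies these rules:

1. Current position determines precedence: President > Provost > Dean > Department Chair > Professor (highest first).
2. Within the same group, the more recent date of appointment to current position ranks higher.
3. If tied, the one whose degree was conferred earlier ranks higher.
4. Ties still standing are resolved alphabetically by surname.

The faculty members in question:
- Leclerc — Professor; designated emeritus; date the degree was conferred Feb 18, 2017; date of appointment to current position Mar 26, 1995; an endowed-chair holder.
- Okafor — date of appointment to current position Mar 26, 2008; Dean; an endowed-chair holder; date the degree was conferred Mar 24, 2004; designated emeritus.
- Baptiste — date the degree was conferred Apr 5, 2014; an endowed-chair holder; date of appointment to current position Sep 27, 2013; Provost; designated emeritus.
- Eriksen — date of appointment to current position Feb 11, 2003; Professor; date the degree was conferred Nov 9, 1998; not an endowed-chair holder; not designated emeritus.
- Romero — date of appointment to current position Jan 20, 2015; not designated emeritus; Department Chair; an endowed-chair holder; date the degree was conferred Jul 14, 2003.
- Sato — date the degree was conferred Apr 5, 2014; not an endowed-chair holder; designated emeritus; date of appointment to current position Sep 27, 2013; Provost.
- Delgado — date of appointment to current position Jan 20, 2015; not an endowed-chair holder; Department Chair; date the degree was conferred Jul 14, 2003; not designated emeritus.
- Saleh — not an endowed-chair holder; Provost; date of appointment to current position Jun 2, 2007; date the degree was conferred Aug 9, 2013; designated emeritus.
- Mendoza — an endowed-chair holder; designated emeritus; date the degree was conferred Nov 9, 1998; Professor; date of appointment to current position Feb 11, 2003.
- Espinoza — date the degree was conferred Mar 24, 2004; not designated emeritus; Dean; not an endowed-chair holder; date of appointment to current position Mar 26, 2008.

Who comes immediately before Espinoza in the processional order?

By current position: Baptiste, Sato and Saleh (Provost); then Espinoza and Okafor (Dean); then Delgado and Romero (Department Chair); then Eriksen, Mendoza and Leclerc (Professor).
Among Baptiste, Sato and Saleh, by date of appointment to current position (later first): Baptiste and Sato (Sep 27, 2013) before Saleh (Jun 2, 2007).
Baptiste and Sato both have date the degree was conferred Apr 5, 2014, so the next rule applies.
Among Baptiste and Sato, alphabetically by surname: Baptiste before Sato.
Espinoza and Okafor both have date of appointment to current position Mar 26, 2008, so the next rule applies.
Espinoza and Okafor both have date the degree was conferred Mar 24, 2004, so the next rule applies.
Among Espinoza and Okafor, alphabetically by surname: Espinoza before Okafor.
Delgado and Romero both have date of appointment to current position Jan 20, 2015, so the next rule applies.
Delgado and Romero both have date the degree was conferred Jul 14, 2003, so the next rule applies.
Among Delgado and Romero, alphabetically by surname: Delgado before Romero.
Among Eriksen, Mendoza and Leclerc, by date of appointment to current position (later first): Eriksen and Mendoza (Feb 11, 2003) before Leclerc (Mar 26, 1995).
Eriksen and Mendoza both have date the degree was conferred Nov 9, 1998, so the next rule applies.
Among Eriksen and Mendoza, alphabetically by surname: Eriksen before Mendoza.
Order: Baptiste, Sato, Saleh, Espinoza, Okafor, Delgado, Romero, Eriksen, Mendoza, Leclerc.

Saleh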